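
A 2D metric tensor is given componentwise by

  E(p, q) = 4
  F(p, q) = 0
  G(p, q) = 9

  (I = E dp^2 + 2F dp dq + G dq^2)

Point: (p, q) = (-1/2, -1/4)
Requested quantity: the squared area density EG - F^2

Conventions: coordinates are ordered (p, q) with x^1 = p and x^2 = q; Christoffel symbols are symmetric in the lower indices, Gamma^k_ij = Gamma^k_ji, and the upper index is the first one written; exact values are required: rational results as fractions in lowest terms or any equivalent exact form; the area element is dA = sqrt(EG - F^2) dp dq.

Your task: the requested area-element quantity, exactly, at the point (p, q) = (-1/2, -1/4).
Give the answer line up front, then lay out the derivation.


Answer: EG - F^2 = 36

E = 4, F = 0, G = 9; EG - F^2 = 36


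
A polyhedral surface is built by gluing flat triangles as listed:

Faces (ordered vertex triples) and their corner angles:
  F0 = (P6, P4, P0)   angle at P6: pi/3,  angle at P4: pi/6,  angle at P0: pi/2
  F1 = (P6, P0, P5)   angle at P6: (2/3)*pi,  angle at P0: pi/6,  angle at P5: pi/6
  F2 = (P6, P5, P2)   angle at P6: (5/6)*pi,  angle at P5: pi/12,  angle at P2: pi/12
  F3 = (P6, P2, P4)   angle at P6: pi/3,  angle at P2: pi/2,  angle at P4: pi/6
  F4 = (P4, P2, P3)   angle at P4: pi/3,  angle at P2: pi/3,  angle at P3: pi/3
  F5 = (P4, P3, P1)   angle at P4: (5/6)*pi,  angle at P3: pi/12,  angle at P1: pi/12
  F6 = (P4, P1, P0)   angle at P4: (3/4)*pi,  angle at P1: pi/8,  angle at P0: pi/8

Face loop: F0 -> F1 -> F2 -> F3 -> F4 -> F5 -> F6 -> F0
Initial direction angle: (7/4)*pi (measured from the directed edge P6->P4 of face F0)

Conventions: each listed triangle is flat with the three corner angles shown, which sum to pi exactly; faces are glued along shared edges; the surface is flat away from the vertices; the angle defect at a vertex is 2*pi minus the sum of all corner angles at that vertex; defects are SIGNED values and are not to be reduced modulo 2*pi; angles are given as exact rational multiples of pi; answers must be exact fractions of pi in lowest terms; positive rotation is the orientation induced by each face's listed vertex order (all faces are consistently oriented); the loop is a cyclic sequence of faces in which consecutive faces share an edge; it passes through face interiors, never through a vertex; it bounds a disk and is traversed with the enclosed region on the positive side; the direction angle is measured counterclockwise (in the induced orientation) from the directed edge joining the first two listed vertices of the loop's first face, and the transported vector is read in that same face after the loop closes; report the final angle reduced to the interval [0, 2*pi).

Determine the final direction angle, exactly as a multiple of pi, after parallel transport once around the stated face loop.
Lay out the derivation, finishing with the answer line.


enclosed vertex P4: corner angles sum to (9/4)*pi, defect = 2*pi - (9/4)*pi = -pi/4
enclosed vertex P6: corner angles sum to (13/6)*pi, defect = 2*pi - (13/6)*pi = -pi/6
final direction = starting direction + enclosed defect total, reduced mod 2*pi (induced orientation)
final angle = (7/4)*pi - (5/12)*pi = (4/3)*pi (mod 2*pi)

Answer: final direction angle = (4/3)*pi


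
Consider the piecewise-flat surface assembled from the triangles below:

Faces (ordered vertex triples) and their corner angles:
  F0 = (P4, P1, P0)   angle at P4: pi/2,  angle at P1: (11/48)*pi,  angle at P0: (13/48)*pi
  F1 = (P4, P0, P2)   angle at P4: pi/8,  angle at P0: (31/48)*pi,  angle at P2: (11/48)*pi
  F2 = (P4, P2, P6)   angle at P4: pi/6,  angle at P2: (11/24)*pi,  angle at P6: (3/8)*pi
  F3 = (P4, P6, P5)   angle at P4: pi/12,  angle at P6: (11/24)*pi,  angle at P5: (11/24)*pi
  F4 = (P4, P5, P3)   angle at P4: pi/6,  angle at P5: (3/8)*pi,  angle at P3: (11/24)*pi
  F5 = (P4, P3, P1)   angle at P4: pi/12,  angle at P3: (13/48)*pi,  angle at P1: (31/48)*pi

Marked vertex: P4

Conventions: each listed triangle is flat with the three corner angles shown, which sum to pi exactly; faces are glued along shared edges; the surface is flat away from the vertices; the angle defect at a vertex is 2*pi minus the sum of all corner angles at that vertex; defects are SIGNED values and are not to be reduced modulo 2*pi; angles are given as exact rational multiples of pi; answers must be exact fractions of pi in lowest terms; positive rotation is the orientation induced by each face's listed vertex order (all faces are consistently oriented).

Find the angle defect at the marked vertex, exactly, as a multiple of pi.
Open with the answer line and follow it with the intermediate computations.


Answer: defect(P4) = (7/8)*pi

Sum of corner angles at P4: (9/8)*pi
defect = 2*pi - (9/8)*pi


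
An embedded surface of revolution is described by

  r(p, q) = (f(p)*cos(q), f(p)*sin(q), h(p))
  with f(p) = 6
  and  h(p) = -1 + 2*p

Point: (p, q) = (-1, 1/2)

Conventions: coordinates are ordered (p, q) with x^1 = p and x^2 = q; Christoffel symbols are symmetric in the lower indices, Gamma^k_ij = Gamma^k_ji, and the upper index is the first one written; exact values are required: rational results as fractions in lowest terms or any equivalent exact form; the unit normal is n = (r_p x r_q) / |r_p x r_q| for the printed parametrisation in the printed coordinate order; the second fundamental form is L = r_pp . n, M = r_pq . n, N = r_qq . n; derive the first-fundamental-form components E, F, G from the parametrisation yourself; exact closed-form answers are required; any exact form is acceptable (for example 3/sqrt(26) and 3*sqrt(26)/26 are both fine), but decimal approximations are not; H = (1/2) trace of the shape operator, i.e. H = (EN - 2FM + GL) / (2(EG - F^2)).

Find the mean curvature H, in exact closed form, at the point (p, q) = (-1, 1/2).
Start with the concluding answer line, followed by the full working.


Answer: H = 1/12

f = 6, f' = 0, f'' = 0, h' = 2, h'' = 0
E = 4, F = 0, G = 36; answer radicand W^2 = 4
unnormalised second-form numerators: l = 0, m = 0, n = 12; L = l/sqrt(4), and similarly M = m/sqrt(W^2), N = n/sqrt(W^2)
H = (E*n - 2*F*m + G*l) / (2*(EG - F^2)*sqrt(W^2)); E*n - 2*F*m + G*l = 48, EG - F^2 = 144, so H = (1/6)/sqrt(4)


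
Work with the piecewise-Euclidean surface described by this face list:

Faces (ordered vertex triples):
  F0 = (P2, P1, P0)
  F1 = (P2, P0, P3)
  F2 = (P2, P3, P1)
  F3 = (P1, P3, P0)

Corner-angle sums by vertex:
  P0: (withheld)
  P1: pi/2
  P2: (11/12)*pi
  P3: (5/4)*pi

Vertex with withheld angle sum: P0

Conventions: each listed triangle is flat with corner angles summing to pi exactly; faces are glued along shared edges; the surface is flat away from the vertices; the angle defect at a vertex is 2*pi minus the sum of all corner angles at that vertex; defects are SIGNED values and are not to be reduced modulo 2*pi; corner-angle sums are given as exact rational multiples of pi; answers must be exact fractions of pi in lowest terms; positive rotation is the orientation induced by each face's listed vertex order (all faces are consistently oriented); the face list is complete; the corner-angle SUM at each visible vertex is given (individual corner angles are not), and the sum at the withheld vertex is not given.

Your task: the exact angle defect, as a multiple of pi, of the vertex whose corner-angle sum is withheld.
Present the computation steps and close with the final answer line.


V = 4, E = 6, F = 4; chi = V - E + F = 2
Gauss-Bonnet: total defect = 2*pi*chi = 4*pi; visible defects sum to (10/3)*pi

Answer: defect(P0) = (2/3)*pi


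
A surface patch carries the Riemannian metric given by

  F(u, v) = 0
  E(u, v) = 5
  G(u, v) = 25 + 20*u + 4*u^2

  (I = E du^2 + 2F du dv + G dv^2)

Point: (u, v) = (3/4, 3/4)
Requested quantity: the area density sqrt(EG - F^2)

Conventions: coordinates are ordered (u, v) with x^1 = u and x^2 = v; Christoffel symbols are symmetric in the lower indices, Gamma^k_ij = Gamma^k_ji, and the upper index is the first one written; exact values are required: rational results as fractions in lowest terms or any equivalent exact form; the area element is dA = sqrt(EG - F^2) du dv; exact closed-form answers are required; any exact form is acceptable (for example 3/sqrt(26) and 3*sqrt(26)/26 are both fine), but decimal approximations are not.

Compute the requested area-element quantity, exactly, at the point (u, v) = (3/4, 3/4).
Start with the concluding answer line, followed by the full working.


Answer: sqrt(EG - F^2) = 13*sqrt(5)/2

E = 5, F = 0, G = 169/4; EG - F^2 = 845/4


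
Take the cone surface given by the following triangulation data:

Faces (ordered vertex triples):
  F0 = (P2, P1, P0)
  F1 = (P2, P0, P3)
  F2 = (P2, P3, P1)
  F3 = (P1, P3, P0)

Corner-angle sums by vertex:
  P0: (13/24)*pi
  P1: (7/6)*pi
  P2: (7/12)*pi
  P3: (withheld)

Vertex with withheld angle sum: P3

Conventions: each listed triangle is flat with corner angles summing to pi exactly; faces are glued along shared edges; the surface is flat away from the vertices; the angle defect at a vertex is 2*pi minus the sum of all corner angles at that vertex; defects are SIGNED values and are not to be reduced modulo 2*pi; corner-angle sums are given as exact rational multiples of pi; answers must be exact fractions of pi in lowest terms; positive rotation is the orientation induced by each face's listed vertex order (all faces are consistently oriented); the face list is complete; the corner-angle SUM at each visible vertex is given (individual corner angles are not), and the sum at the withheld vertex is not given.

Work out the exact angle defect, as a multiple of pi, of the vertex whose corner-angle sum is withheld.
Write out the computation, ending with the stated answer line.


V = 4, E = 6, F = 4; chi = V - E + F = 2
Gauss-Bonnet: total defect = 2*pi*chi = 4*pi; visible defects sum to (89/24)*pi

Answer: defect(P3) = (7/24)*pi


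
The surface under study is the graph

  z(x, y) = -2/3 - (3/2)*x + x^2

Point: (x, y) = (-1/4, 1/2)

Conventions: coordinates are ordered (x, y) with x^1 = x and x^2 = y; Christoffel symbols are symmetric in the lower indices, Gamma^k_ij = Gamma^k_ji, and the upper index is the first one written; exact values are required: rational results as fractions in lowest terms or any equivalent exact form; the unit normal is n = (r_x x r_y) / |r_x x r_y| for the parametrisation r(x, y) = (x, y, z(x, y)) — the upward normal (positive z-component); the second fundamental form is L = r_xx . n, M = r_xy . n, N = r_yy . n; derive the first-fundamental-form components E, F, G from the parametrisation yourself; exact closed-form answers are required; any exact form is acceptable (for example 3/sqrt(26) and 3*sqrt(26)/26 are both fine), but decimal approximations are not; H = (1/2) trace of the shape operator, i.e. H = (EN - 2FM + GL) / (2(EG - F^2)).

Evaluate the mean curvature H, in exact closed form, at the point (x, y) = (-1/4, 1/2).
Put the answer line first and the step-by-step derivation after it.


Answer: H = sqrt(5)/25

z_x = -2, z_y = 0, z_xx = 2, z_xy = 0, z_yy = 0
E = 5, F = 0, G = 1; answer radicand W^2 = 5
unnormalised second-form numerators: l = 2, m = 0, n = 0; L = l/sqrt(5), and similarly M = m/sqrt(W^2), N = n/sqrt(W^2)
H = (E*n - 2*F*m + G*l) / (2*(EG - F^2)*sqrt(W^2)); E*n - 2*F*m + G*l = 2, EG - F^2 = 5, so H = (1/5)/sqrt(5)


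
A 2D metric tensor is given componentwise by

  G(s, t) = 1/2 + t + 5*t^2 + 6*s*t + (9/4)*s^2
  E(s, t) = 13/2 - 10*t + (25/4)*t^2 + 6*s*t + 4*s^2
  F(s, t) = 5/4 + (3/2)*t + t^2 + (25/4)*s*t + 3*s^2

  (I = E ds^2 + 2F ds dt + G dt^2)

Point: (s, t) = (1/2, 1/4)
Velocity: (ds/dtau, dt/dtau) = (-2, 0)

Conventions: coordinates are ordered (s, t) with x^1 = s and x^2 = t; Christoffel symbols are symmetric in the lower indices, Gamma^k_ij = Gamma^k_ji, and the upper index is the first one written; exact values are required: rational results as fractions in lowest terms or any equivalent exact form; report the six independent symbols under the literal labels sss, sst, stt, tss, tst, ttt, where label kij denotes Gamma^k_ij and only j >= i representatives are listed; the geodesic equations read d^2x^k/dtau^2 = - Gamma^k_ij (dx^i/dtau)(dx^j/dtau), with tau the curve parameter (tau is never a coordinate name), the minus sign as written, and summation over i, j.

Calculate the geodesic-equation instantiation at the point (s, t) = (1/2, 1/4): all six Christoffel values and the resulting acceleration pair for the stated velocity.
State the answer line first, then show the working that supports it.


Answer: Gamma_sss = -14736/4325, Gamma_sst = -10892/4325, Gamma_stt = -2808/4325, Gamma_tss = 31808/4325, Gamma_tst = 18176/4325, Gamma_ttt = 9724/4325; accelerations (d^2s/dtau^2, d^2t/dtau^2) = (58944/4325, -127232/4325)

E = 393/64, F = 103/32, G = 19/8 at the point
E_s = 11/2, E_t = -31/8, F_s = 73/16, F_t = 41/8, G_s = 15/4, G_t = 13/2
EG - F^2 = 4325/1024;  g^inv = (1024/4325) * [[19/8, -103/32], [-103/32, 393/64]]
first-kind symbols [ij,l] = (1/2)(d_i g_jl + d_j g_il - d_l g_ij): [ss,s] = E_s/2 = 11/4, [ss,t] = F_s - E_t/2 = 13/2, [st,s] = E_t/2 = -31/16, [st,t] = G_s/2 = 15/8, [tt,s] = F_t - G_s/2 = 13/4, [tt,t] = G_t/2 = 13/4
Gamma^s_ij = (G*[ij,s] - F*[ij,t])/(EG - F^2), Gamma^t_ij = (E*[ij,t] - F*[ij,s])/(EG - F^2)
Gamma_sss = -14736/4325, Gamma_sst = -10892/4325, Gamma_stt = -2808/4325, Gamma_tss = 31808/4325, Gamma_tst = 18176/4325, Gamma_ttt = 9724/4325
d^2s/dtau^2 = -(Gamma_sss*(-2)^2 + 2*Gamma_sst*(-2)*(0) + Gamma_stt*(0)^2) = 58944/4325
d^2t/dtau^2 = -(Gamma_tss*(-2)^2 + 2*Gamma_tst*(-2)*(0) + Gamma_ttt*(0)^2) = -127232/4325


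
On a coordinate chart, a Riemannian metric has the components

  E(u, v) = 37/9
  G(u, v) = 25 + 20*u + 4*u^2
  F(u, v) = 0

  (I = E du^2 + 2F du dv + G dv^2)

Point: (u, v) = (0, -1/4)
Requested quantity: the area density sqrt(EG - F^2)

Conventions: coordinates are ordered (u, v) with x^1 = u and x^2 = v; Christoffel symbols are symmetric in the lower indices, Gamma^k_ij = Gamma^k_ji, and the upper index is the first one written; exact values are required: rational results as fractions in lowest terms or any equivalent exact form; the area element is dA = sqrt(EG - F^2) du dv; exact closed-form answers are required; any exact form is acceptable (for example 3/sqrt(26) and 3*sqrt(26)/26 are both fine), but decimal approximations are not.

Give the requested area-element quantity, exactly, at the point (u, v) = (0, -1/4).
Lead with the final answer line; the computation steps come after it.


Answer: sqrt(EG - F^2) = 5*sqrt(37)/3

E = 37/9, F = 0, G = 25; EG - F^2 = 925/9


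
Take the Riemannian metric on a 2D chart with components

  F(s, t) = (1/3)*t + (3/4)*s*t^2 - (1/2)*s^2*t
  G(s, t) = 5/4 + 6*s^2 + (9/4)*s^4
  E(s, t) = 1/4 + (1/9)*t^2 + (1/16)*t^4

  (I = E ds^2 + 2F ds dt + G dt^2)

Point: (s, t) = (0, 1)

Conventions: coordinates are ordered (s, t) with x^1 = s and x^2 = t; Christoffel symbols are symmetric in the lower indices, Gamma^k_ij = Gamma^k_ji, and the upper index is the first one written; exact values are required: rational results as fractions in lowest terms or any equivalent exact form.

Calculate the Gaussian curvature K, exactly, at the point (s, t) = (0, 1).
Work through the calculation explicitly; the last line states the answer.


E = 61/144, F = 1/3, G = 5/4, EG - F^2 = 241/576 at the point
E_s = 0, E_t = 17/36, F_s = 3/4, F_t = 1/3, G_s = 0, G_t = 0
E_tt = 35/36, F_st = 3/2, G_ss = 12
Brioschi: K = (det M1 - det M2) / (EG - F^2)^2 with the standard first/second-derivative matrices M1, M2.
M1 = [[-E_tt/2 + F_st - G_ss/2, E_s/2, F_s - E_t/2], [F_t - G_s/2, E, F], [G_t/2, F, G]] = [[-359/72, 0, 37/72], [1/3, 61/144, 1/3], [0, 1/3, 5/4]]; det M1 = -84151/41472
M2 = [[0, E_t/2, G_s/2], [E_t/2, E, F], [G_s/2, F, G]] = [[0, 17/72, 0], [17/72, 61/144, 1/3], [0, 1/3, 5/4]]; det M2 = -1445/20736
det M1 - det M2 = -9029/4608; K = -9029/4608 / (241/576)^2 = -650088/58081

Answer: K = -650088/58081


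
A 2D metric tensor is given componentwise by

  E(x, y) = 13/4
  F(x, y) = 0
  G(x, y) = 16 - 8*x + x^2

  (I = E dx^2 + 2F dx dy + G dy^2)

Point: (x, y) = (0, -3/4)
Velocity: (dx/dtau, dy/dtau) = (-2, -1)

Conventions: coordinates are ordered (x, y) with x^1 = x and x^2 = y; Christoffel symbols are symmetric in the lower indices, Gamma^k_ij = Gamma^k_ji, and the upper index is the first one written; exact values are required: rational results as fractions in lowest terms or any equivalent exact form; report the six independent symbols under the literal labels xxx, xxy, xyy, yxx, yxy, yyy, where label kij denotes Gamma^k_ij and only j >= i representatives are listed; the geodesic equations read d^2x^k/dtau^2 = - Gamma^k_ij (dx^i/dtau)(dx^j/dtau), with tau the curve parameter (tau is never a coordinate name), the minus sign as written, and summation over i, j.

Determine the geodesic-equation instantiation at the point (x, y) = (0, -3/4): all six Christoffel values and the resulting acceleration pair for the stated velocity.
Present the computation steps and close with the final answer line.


E = 13/4, F = 0, G = 16 at the point
E_x = 0, E_y = 0, F_x = 0, F_y = 0, G_x = -8, G_y = 0
EG - F^2 = 52;  g^inv = (1/52) * [[16, 0], [0, 13/4]]
first-kind symbols [ij,l] = (1/2)(d_i g_jl + d_j g_il - d_l g_ij): [xx,x] = E_x/2 = 0, [xx,y] = F_x - E_y/2 = 0, [xy,x] = E_y/2 = 0, [xy,y] = G_x/2 = -4, [yy,x] = F_y - G_x/2 = 4, [yy,y] = G_y/2 = 0
Gamma^x_ij = (G*[ij,x] - F*[ij,y])/(EG - F^2), Gamma^y_ij = (E*[ij,y] - F*[ij,x])/(EG - F^2)
Gamma_xxx = 0, Gamma_xxy = 0, Gamma_xyy = 16/13, Gamma_yxx = 0, Gamma_yxy = -1/4, Gamma_yyy = 0
d^2x/dtau^2 = -(Gamma_xxx*(-2)^2 + 2*Gamma_xxy*(-2)*(-1) + Gamma_xyy*(-1)^2) = -16/13
d^2y/dtau^2 = -(Gamma_yxx*(-2)^2 + 2*Gamma_yxy*(-2)*(-1) + Gamma_yyy*(-1)^2) = 1

Answer: Gamma_xxx = 0, Gamma_xxy = 0, Gamma_xyy = 16/13, Gamma_yxx = 0, Gamma_yxy = -1/4, Gamma_yyy = 0; accelerations (d^2x/dtau^2, d^2y/dtau^2) = (-16/13, 1)


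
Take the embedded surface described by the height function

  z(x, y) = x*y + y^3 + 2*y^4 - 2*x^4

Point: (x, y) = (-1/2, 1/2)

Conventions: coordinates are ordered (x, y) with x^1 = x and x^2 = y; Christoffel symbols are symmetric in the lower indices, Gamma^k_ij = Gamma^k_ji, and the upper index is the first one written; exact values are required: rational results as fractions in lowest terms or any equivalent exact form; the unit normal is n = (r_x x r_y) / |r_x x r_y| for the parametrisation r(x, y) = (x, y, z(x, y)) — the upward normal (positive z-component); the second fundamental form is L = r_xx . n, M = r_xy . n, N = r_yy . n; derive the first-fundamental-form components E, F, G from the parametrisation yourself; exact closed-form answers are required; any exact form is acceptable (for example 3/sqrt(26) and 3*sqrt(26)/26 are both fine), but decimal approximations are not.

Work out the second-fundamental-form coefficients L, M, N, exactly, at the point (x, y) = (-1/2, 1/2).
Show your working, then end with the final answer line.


z_x = 3/2, z_y = 5/4, z_xx = -6, z_xy = 1, z_yy = 9
E = 13/4, F = 15/8, G = 41/16; answer radicand W^2 = 77/16
unnormalised second-form numerators: l = -6, m = 1, n = 9; L = l/sqrt(77/16), and similarly M = m/sqrt(W^2), N = n/sqrt(W^2)

Answer: L = -24*sqrt(77)/77, M = 4*sqrt(77)/77, N = 36*sqrt(77)/77


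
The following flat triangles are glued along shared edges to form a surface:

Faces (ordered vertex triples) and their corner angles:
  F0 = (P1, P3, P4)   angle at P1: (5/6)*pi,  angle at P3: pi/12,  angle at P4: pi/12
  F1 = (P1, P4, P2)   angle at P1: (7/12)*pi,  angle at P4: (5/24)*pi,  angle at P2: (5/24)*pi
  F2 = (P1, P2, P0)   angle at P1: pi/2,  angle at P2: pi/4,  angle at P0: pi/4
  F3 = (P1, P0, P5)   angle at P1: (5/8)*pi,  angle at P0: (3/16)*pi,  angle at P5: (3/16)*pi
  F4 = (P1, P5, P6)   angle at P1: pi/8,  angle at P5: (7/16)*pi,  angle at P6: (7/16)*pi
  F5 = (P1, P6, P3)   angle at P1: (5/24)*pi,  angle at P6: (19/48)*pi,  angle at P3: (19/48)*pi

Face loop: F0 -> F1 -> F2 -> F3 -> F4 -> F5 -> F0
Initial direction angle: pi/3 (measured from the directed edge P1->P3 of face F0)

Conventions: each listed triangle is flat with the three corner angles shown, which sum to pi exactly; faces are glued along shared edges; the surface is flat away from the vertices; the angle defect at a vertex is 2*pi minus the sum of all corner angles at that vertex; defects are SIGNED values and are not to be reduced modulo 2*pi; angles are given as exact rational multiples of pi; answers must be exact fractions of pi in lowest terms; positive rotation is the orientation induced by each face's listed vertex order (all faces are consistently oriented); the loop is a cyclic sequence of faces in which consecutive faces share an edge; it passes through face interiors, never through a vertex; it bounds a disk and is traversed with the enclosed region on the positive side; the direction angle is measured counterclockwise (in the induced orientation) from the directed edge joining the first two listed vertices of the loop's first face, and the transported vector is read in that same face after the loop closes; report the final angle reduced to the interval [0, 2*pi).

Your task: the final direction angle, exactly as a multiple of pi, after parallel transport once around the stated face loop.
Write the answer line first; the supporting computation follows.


Answer: final direction angle = (35/24)*pi

enclosed vertex P1: corner angles sum to (23/8)*pi, defect = 2*pi - (23/8)*pi = (-7/8)*pi
final direction = starting direction + enclosed defect total, reduced mod 2*pi (induced orientation)
final angle = pi/3 - (7/8)*pi = (35/24)*pi (mod 2*pi)


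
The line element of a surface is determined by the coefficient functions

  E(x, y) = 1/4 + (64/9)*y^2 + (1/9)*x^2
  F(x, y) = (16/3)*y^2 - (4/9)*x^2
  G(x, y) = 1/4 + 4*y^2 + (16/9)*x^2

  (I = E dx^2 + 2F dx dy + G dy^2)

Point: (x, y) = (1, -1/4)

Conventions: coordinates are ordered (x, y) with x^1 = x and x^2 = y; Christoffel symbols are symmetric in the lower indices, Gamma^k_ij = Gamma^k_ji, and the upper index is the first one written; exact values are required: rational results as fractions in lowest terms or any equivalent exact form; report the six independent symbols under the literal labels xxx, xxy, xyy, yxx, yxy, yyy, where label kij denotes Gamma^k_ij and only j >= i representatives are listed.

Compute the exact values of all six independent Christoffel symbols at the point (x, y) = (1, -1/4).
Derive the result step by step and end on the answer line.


E = 29/36, F = -1/9, G = 41/18 at the point
E_x = 2/9, E_y = -32/9, F_x = -8/9, F_y = -8/3, G_x = 32/9, G_y = -2
EG - F^2 = 1181/648;  g^inv = (648/1181) * [[41/18, 1/9], [1/9, 29/36]]
first-kind symbols [ij,l] = (1/2)(d_i g_jl + d_j g_il - d_l g_ij): [xx,x] = E_x/2 = 1/9, [xx,y] = F_x - E_y/2 = 8/9, [xy,x] = E_y/2 = -16/9, [xy,y] = G_x/2 = 16/9, [yy,x] = F_y - G_x/2 = -40/9, [yy,y] = G_y/2 = -1
Gamma^x_ij = (G*[ij,x] - F*[ij,y])/(EG - F^2), Gamma^y_ij = (E*[ij,y] - F*[ij,x])/(EG - F^2)

Answer: Gamma_xxx = 228/1181, Gamma_xxy = -2496/1181, Gamma_xyy = -6632/1181, Gamma_yxx = 472/1181, Gamma_yxy = 800/1181, Gamma_yyy = -842/1181


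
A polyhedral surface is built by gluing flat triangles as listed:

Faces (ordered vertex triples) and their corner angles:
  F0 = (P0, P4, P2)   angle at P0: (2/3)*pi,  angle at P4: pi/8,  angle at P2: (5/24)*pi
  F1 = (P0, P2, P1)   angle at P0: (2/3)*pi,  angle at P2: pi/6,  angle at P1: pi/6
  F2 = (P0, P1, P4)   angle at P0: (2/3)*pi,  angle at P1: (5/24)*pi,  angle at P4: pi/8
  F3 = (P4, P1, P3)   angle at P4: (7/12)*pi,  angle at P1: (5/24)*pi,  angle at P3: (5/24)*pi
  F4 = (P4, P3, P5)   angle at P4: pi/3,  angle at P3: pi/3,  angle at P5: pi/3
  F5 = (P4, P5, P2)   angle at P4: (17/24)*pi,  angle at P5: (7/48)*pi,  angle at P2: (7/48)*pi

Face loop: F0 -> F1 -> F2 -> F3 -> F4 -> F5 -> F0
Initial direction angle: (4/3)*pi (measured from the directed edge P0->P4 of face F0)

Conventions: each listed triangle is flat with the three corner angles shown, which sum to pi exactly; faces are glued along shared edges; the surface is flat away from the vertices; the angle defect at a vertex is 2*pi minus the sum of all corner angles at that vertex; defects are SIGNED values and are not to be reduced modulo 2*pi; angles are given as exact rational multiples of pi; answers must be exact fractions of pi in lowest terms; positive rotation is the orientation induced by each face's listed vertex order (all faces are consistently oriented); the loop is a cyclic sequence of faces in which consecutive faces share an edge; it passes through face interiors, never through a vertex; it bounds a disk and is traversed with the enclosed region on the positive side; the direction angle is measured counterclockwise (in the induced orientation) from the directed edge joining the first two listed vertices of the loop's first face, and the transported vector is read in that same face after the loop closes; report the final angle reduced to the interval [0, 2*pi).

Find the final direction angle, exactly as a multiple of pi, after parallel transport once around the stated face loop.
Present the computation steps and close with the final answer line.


enclosed vertex P0: corner angles sum to 2*pi, defect = 2*pi - 2*pi = 0
enclosed vertex P4: corner angles sum to (15/8)*pi, defect = 2*pi - (15/8)*pi = pi/8
adding the enclosed defects to the starting angle (mod 2*pi, induced orientation) gives the holonomy
final angle = (4/3)*pi + pi/8 = (35/24)*pi (mod 2*pi)

Answer: final direction angle = (35/24)*pi


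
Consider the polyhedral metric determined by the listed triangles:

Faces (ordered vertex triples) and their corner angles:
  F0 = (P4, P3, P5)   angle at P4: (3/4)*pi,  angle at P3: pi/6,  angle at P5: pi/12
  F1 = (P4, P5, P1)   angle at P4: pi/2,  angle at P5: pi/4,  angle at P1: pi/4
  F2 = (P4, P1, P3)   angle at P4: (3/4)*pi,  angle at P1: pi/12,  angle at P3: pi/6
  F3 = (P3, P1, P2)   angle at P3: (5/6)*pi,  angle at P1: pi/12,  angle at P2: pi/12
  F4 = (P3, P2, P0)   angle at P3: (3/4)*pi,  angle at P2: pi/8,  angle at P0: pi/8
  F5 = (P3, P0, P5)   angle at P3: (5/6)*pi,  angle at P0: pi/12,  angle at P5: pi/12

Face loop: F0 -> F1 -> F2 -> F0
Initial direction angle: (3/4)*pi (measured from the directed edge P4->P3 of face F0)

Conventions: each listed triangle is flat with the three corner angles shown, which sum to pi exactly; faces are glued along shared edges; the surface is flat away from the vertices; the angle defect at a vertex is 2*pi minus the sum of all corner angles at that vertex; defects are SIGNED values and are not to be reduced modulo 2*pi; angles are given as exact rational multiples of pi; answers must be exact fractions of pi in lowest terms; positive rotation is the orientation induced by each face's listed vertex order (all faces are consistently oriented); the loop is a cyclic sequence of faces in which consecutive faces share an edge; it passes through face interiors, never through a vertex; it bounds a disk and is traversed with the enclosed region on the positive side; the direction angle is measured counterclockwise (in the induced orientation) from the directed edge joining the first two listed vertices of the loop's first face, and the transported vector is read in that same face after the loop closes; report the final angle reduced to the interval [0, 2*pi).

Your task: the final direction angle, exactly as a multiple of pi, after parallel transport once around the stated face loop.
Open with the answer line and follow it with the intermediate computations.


Answer: final direction angle = (3/4)*pi

enclosed vertex P4: corner angles sum to 2*pi, defect = 2*pi - 2*pi = 0
final direction = starting direction + enclosed defect total, reduced mod 2*pi (induced orientation)
final angle = (3/4)*pi + 0 = (3/4)*pi (mod 2*pi)


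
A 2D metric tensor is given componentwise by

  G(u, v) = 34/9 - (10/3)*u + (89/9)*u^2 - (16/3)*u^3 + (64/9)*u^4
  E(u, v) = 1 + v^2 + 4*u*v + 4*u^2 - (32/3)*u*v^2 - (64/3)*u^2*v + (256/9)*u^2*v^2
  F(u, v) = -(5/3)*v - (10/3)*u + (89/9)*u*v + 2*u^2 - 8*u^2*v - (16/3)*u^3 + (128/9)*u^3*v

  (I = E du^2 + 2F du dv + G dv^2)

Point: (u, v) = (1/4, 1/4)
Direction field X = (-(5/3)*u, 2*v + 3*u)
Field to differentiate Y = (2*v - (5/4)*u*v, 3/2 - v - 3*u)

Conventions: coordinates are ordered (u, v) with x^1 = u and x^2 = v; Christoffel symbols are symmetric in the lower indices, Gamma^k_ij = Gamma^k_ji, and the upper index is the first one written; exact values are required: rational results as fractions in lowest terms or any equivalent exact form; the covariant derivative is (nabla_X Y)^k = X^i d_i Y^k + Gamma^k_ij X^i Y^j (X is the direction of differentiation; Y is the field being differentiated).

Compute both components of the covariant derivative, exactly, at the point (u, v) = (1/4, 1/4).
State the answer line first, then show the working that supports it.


Answer: (nabla_X Y)^u = 45065/20352, (nabla_X Y)^v = 1957/20352

E = 169/144, F = -95/144, G = 505/144 at the point
E_u = 5/9, E_v = -5/18, F_u = -43/36, F_v = 19/36, G_u = 19/18, G_v = 0
EG - F^2 = 265/72;  g^inv = (72/265) * [[505/144, 95/144], [95/144, 169/144]]
first-kind symbols [ij,l] = (1/2)(d_i g_jl + d_j g_il - d_l g_ij): [uu,u] = E_u/2 = 5/18, [uu,v] = F_u - E_v/2 = -19/18, [uv,u] = E_v/2 = -5/36, [uv,v] = G_u/2 = 19/36, [vv,u] = F_v - G_u/2 = 0, [vv,v] = G_v/2 = 0
Gamma^u_ij = (G*[ij,u] - F*[ij,v])/(EG - F^2), Gamma^v_ij = (E*[ij,v] - F*[ij,u])/(EG - F^2)
Gamma_uuu = 4/53, Gamma_uuv = -2/53, Gamma_uvv = 0, Gamma_vuu = -76/265, Gamma_vuv = 38/265, Gamma_vvv = 0
X = (-5/12, 5/4), Y = (27/64, 1/2) at the point


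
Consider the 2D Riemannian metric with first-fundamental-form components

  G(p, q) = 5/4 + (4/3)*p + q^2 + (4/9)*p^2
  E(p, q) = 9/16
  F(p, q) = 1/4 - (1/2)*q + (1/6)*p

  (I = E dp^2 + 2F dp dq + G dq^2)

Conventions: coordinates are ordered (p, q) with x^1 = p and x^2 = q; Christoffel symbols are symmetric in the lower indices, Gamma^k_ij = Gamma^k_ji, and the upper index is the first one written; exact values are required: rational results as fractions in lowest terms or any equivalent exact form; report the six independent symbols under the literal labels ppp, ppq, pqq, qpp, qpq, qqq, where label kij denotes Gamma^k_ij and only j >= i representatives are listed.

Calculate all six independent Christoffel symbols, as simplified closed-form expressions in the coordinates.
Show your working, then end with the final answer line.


E = 9/16; F = 1/4 - (1/2)*q + (1/6)*p; G = 5/4 + (4/3)*p + q^2 + (4/9)*p^2
Gamma^k_ij = (1/2) g^{kl} (d_i g_jl + d_j g_il - d_l g_ij), with g^inv = (1/(EG-F^2)) [[G, -F], [-F, E]]
first partials: E_p = 0, E_q = 0, F_p = 1/6, F_q = -1/2, G_p = 4/3 + (8/9)*p, G_q = 2*q
D = EG - F^2 = 41/64 + (1/4)*q + (2/3)*p + (5/16)*q^2 + (1/6)*p*q + (2/9)*p^2
expanded: Gamma^p_pp = (G E_p - 2F F_p + F E_q)/(2D), Gamma^p_pq = (G E_q - F G_p)/(2D), Gamma^p_qq = (2G F_q - G G_p - F G_q)/(2D), Gamma^q_pp = (2E F_p - E E_q - F E_p)/(2D), Gamma^q_pq = (E G_p - F E_q)/(2D), Gamma^q_qq = (E G_q - 2F F_q + F G_p)/(2D); substitute and cancel common factors

Answer: Gamma_ppp = (-16*p + 48*q - 24)/(128*p^2 + 96*p*q + 384*p + 180*q^2 + 144*q + 369), Gamma_ppq = (-128*p^2 + 384*p*q - 384*p + 576*q - 288)/(384*p^2 + 288*p*q + 1152*p + 540*q^2 + 432*q + 1107), Gamma_pqq = (-1024*p^3 - 5760*p^2 - 2304*p*q^2 - 864*p*q - 10944*p - 3456*q^2 - 1296*q - 7560)/(1152*p^2 + 864*p*q + 3456*p + 1620*q^2 + 1296*q + 3321), Gamma_qpp = 54/(128*p^2 + 96*p*q + 384*p + 180*q^2 + 144*q + 369), Gamma_qpq = (144*p + 216)/(128*p^2 + 96*p*q + 384*p + 180*q^2 + 144*q + 369), Gamma_qqq = (128*p^2 - 384*p*q + 528*p - 36*q + 504)/(384*p^2 + 288*p*q + 1152*p + 540*q^2 + 432*q + 1107)


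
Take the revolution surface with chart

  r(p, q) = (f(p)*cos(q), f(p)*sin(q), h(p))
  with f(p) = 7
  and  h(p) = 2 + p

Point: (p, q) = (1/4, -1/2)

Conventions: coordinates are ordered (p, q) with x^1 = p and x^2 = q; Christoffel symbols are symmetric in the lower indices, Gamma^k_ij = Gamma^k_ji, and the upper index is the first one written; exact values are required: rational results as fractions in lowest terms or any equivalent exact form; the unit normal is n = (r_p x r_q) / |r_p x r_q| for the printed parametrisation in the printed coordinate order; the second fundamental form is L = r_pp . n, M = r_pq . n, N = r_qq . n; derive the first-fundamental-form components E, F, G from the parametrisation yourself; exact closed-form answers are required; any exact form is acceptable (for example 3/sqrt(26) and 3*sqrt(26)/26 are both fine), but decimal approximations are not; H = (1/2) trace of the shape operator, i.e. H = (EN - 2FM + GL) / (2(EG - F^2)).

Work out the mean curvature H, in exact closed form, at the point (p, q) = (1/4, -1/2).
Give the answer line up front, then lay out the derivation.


Answer: H = 1/14

f = 7, f' = 0, f'' = 0, h' = 1, h'' = 0
E = 1, F = 0, G = 49; answer radicand W^2 = 1
unnormalised second-form numerators: l = 0, m = 0, n = 7; L = l/sqrt(1), and similarly M = m/sqrt(W^2), N = n/sqrt(W^2)
H = (E*n - 2*F*m + G*l) / (2*(EG - F^2)*sqrt(W^2)); E*n - 2*F*m + G*l = 7, EG - F^2 = 49, so H = (1/14)/sqrt(1)


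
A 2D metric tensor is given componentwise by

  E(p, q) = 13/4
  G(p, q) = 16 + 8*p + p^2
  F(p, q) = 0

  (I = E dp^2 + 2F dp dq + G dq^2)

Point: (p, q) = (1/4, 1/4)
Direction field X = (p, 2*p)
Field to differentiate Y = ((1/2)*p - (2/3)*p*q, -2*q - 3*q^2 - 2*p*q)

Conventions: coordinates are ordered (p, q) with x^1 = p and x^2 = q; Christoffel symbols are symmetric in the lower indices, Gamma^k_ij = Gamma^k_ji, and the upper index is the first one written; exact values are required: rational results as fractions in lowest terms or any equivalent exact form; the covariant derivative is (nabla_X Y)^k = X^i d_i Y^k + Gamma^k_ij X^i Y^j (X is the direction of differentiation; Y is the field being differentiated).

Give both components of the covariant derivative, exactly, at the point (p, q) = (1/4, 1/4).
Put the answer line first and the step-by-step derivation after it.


Answer: (nabla_X Y)^p = 17/32, (nabla_X Y)^q = -1765/816

E = 13/4, F = 0, G = 289/16 at the point
E_p = 0, E_q = 0, F_p = 0, F_q = 0, G_p = 17/2, G_q = 0
EG - F^2 = 3757/64;  g^inv = (64/3757) * [[289/16, 0], [0, 13/4]]
first-kind symbols [ij,l] = (1/2)(d_i g_jl + d_j g_il - d_l g_ij): [pp,p] = E_p/2 = 0, [pp,q] = F_p - E_q/2 = 0, [pq,p] = E_q/2 = 0, [pq,q] = G_p/2 = 17/4, [qq,p] = F_q - G_p/2 = -17/4, [qq,q] = G_q/2 = 0
Gamma^p_ij = (G*[ij,p] - F*[ij,q])/(EG - F^2), Gamma^q_ij = (E*[ij,q] - F*[ij,p])/(EG - F^2)
Gamma_ppp = 0, Gamma_ppq = 0, Gamma_pqq = -17/13, Gamma_qpp = 0, Gamma_qpq = 4/17, Gamma_qqq = 0
X = (1/4, 1/2), Y = (1/12, -13/16) at the point


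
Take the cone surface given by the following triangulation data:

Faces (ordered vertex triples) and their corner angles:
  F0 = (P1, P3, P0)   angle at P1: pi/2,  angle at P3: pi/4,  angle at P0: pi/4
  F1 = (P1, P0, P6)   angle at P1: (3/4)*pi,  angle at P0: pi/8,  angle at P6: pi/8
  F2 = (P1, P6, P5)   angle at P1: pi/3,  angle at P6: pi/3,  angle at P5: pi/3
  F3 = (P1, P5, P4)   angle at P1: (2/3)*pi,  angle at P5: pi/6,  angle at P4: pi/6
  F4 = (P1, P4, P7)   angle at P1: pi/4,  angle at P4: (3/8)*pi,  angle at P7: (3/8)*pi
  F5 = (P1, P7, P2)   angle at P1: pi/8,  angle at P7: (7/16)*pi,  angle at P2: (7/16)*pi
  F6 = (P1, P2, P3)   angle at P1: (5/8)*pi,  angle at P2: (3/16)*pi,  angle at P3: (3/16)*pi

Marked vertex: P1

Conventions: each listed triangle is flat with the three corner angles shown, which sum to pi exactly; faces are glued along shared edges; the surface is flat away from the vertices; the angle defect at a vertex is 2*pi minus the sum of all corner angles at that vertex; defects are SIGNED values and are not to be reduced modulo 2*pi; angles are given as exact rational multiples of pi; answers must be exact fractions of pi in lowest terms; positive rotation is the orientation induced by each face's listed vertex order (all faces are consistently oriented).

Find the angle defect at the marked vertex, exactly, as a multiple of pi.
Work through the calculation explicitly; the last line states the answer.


Sum of corner angles at P1: (13/4)*pi
defect = 2*pi - (13/4)*pi

Answer: defect(P1) = (-5/4)*pi


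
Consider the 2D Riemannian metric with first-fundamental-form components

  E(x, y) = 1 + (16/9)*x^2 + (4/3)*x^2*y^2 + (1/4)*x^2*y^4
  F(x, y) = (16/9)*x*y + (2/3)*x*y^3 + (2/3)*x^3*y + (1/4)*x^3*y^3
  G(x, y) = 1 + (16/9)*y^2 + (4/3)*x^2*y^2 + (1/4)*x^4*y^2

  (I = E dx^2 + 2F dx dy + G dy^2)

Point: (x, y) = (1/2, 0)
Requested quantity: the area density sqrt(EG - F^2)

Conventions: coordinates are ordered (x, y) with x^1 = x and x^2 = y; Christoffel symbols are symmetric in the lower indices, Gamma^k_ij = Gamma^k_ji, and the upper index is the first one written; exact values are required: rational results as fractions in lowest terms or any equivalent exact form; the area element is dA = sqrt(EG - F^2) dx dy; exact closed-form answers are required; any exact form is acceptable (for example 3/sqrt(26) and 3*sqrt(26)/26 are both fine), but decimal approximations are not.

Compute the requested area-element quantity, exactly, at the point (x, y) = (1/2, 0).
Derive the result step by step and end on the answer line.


E = 13/9, F = 0, G = 1; EG - F^2 = 13/9

Answer: sqrt(EG - F^2) = sqrt(13)/3


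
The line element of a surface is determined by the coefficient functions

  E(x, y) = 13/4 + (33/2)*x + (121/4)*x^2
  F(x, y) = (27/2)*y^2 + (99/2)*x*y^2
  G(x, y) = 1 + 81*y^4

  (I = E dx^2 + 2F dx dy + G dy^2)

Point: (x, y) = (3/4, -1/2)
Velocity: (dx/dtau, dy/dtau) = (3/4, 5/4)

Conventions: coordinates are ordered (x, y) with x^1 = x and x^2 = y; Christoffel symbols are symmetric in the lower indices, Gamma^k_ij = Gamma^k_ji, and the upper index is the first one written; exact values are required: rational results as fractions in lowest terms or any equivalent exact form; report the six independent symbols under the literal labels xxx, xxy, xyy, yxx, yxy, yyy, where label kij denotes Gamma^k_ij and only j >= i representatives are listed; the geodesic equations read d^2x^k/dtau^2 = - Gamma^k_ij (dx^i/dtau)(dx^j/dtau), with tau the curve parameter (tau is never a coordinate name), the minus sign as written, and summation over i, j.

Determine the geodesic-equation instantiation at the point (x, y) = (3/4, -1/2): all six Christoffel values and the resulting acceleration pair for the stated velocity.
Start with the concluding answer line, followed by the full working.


Answer: Gamma_xxx = 1980/2413, Gamma_xxy = 0, Gamma_xyy = -3240/2413, Gamma_yxx = 792/2413, Gamma_yxy = 0, Gamma_yyy = -1296/2413; accelerations (d^2x/dtau^2, d^2y/dtau^2) = (15795/9652, 3159/4826)

E = 2089/64, F = 405/32, G = 97/16 at the point
E_x = 495/8, E_y = 0, F_x = 99/8, F_y = -405/8, G_x = 0, G_y = -81/2
EG - F^2 = 2413/64;  g^inv = (64/2413) * [[97/16, -405/32], [-405/32, 2089/64]]
first-kind symbols [ij,l] = (1/2)(d_i g_jl + d_j g_il - d_l g_ij): [xx,x] = E_x/2 = 495/16, [xx,y] = F_x - E_y/2 = 99/8, [xy,x] = E_y/2 = 0, [xy,y] = G_x/2 = 0, [yy,x] = F_y - G_x/2 = -405/8, [yy,y] = G_y/2 = -81/4
Gamma^x_ij = (G*[ij,x] - F*[ij,y])/(EG - F^2), Gamma^y_ij = (E*[ij,y] - F*[ij,x])/(EG - F^2)
Gamma_xxx = 1980/2413, Gamma_xxy = 0, Gamma_xyy = -3240/2413, Gamma_yxx = 792/2413, Gamma_yxy = 0, Gamma_yyy = -1296/2413
d^2x/dtau^2 = -(Gamma_xxx*(3/4)^2 + 2*Gamma_xxy*(3/4)*(5/4) + Gamma_xyy*(5/4)^2) = 15795/9652
d^2y/dtau^2 = -(Gamma_yxx*(3/4)^2 + 2*Gamma_yxy*(3/4)*(5/4) + Gamma_yyy*(5/4)^2) = 3159/4826


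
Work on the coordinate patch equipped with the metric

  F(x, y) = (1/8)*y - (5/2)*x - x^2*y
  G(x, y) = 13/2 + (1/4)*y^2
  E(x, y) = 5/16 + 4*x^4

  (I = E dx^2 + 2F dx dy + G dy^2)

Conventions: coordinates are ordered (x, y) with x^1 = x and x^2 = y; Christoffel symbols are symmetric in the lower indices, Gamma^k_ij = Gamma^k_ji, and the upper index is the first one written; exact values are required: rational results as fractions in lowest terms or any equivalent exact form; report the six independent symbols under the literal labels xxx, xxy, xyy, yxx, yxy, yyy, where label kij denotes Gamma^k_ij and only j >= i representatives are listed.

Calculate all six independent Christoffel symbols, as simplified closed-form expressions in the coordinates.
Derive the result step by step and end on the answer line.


E = 5/16 + 4*x^4; F = (1/8)*y - (5/2)*x - x^2*y; G = 13/2 + (1/4)*y^2
Gamma^k_ij = (1/2) g^{kl} (d_i g_jl + d_j g_il - d_l g_ij), with g^inv = (1/(EG-F^2)) [[G, -F], [-F, E]]
first partials: E_x = 16*x^3, E_y = 0, F_x = -5/2 - 2*x*y, F_y = 1/8 - x^2, G_x = 0, G_y = (1/2)*y
D = EG - F^2 = 65/32 + (1/16)*y^2 + (5/8)*x*y - (25/4)*x^2 + (1/4)*x^2*y^2 - 5*x^3*y + 26*x^4
expanded: Gamma^x_xx = (G E_x - 2F F_x + F E_y)/(2D), Gamma^x_xy = (G E_y - F G_x)/(2D), Gamma^x_yy = (2G F_y - G G_x - F G_y)/(2D), Gamma^y_xx = (2E F_x - E E_y - F E_x)/(2D), Gamma^y_xy = (E G_x - F E_y)/(2D), Gamma^y_yy = (E G_y - 2F F_y + F G_x)/(2D); substitute and cancel common factors

Answer: Gamma_xxx = (1664*x^3 - 240*x^2*y + 8*x*y^2 - 200*x + 10*y)/(832*x^4 - 160*x^3*y + 8*x^2*y^2 - 200*x^2 + 20*x*y + 2*y^2 + 65), Gamma_xxy = 0, Gamma_xyy = (-208*x^2 + 20*x*y + 26)/(832*x^4 - 160*x^3*y + 8*x^2*y^2 - 200*x^2 + 20*x*y + 2*y^2 + 65), Gamma_yxx = (320*x^4 - 32*x^3*y - 20*x*y - 25)/(832*x^4 - 160*x^3*y + 8*x^2*y^2 - 200*x^2 + 20*x*y + 2*y^2 + 65), Gamma_yxy = 0, Gamma_yyy = (-80*x^3 + 8*x^2*y + 10*x + 2*y)/(832*x^4 - 160*x^3*y + 8*x^2*y^2 - 200*x^2 + 20*x*y + 2*y^2 + 65)
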